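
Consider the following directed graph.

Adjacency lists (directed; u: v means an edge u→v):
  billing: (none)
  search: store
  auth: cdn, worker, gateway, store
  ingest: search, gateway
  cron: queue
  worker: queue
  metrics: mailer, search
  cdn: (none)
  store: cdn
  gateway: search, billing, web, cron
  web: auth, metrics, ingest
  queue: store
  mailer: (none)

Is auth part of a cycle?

auth is on a cycle iff auth can reach itself via ≥1 edge.
auth → gateway → web → auth — yes.

Yes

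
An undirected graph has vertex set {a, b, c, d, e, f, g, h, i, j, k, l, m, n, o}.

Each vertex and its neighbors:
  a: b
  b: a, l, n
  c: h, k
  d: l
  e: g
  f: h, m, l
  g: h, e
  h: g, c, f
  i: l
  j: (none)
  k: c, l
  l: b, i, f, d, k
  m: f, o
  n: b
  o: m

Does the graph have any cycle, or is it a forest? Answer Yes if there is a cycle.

DFS, tracking each vertex's parent; an edge to a visited non-parent vertex closes a cycle.
Start from e:
visit e (parent –)
  visit g (parent e)
    visit h (parent g)
      h–g: parent, skip
      visit c (parent h)
        c–h: parent, skip
        visit k (parent c)
          k–c: parent, skip
          visit l (parent k)
            visit b (parent l)
              visit a (parent b)
                a–b: parent, skip
              b–l: parent, skip
              visit n (parent b)
                n–b: parent, skip
            visit i (parent l)
              i–l: parent, skip
            visit f (parent l)
              f–h: h visited and ≠ parent → cycle
Cycle: h – c – k – l – f – h.

Yes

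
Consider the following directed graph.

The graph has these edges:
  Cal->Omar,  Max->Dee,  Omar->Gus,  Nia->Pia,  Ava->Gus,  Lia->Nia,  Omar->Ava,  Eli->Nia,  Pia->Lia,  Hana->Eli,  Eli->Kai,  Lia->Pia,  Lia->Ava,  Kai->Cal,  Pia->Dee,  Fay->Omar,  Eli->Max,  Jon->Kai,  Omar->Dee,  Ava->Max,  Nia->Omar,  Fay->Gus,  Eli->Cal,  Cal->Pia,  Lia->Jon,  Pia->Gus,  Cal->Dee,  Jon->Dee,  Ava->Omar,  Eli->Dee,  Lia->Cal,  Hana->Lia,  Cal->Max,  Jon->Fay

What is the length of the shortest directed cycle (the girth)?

2

For each vertex v, BFS finds the shortest path from v back to v.
The shortest such closed walk is Lia → Pia → Lia, length 2.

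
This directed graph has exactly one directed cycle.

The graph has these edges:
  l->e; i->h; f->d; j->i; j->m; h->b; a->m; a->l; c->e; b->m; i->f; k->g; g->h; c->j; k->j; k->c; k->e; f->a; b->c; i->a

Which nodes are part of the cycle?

b, c, h, i, j

DFS with gray/black marking from j:
j gray
  m gray
  m black
  i gray
    h gray
      b gray
        c gray
          e gray
          e black
          c→j: j is gray → back edge
Back edge closes the cycle j → i → h → b → c → j; its vertices are {b, c, h, i, j}.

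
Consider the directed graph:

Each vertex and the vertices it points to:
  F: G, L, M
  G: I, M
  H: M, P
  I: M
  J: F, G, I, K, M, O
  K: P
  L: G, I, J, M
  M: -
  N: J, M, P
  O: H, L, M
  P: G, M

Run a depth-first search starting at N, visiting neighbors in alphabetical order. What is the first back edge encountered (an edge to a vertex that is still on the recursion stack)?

L->J

DFS from N (visiting neighbors in alphabetical order); mark gray on enter, black on exit:
N gray
  J gray
    F gray
      G gray
        I gray
          M gray
          M black
        I black
        G→M: M black — skip
      G black
      L gray
        L→G: G black — skip
        L→I: I black — skip
        L→J: J is gray → back edge
First back edge: L → J.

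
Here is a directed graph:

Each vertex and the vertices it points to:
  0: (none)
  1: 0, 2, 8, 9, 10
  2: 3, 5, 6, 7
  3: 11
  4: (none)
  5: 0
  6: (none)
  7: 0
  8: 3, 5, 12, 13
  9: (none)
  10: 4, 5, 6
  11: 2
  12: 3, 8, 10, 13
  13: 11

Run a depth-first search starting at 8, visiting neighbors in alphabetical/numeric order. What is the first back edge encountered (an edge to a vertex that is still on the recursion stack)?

2->3

DFS from 8 (visiting neighbors in alphabetical/numeric order); mark gray on enter, black on exit:
8 gray
  3 gray
    11 gray
      2 gray
        2→3: 3 is gray → back edge
First back edge: 2 → 3.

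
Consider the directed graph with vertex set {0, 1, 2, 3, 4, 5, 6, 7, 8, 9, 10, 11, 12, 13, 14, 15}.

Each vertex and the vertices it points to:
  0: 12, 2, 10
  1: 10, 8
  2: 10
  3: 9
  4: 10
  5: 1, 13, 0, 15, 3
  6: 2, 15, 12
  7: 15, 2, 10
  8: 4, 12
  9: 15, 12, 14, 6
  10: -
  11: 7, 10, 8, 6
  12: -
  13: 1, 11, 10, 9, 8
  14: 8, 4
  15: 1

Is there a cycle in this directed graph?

DFS with white/gray/black marking, starting from 0:
0 gray
  12 gray
  12 black
  2 gray
    10 gray
    10 black
  2 black
  0→10: 10 black — skip
0 black
1 gray
  1→10: 10 black — skip
  8 gray
    4 gray
      4→10: 10 black — skip
    4 black
    8→12: 12 black — skip
  8 black
1 black
3 gray
  9 gray
    15 gray
      15→1: 1 black — skip
    15 black
    9→12: 12 black — skip
    14 gray
      14→8: 8 black — skip
      14→4: 4 black — skip
    14 black
    6 gray
      6→2: 2 black — skip
      6→15: 15 black — skip
      6→12: 12 black — skip
    6 black
  9 black
3 black
5 gray
  5→1: 1 black — skip
  13 gray
    13→1: 1 black — skip
    11 gray
      7 gray
        7→15: 15 black — skip
        7→2: 2 black — skip
        7→10: 10 black — skip
      7 black
      11→10: 10 black — skip
      11→8: 8 black — skip
      11→6: 6 black — skip
    11 black
    13→10: 10 black — skip
    13→9: 9 black — skip
    13→8: 8 black — skip
  13 black
  5→0: 0 black — skip
  5→15: 15 black — skip
  5→3: 3 black — skip
5 black
Every edge goes to a white or black vertex — no back edge, so the graph is acyclic.

No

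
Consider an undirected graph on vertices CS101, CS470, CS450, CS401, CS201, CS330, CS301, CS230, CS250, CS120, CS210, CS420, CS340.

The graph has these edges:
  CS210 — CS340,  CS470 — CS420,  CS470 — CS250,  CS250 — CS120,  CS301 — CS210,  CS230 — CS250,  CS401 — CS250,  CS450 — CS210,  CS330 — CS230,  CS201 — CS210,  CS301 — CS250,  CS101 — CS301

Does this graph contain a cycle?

No

DFS, tracking each vertex's parent; an edge to a visited non-parent vertex closes a cycle.
Start from CS470:
visit CS470 (parent –)
  visit CS250 (parent CS470)
    visit CS301 (parent CS250)
      visit CS210 (parent CS301)
        visit CS450 (parent CS210)
          CS450–CS210: parent, skip
        CS210–CS301: parent, skip
        visit CS340 (parent CS210)
          CS340–CS210: parent, skip
        visit CS201 (parent CS210)
          CS201–CS210: parent, skip
      CS301–CS250: parent, skip
      visit CS101 (parent CS301)
        CS101–CS301: parent, skip
    visit CS401 (parent CS250)
      CS401–CS250: parent, skip
    visit CS120 (parent CS250)
      CS120–CS250: parent, skip
    CS250–CS470: parent, skip
    visit CS230 (parent CS250)
      CS230–CS250: parent, skip
      visit CS330 (parent CS230)
        CS330–CS230: parent, skip
  visit CS420 (parent CS470)
    CS420–CS470: parent, skip
No non-parent visited neighbor found — the graph is a forest.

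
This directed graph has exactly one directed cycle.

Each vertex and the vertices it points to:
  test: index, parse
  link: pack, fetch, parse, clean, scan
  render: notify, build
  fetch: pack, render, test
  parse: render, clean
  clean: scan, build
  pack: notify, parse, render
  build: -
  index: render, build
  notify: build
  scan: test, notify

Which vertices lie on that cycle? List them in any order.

DFS with gray/black marking from test:
test gray
  index gray
    render gray
      notify gray
        build gray
        build black
      notify black
      render→build: build black — skip
    render black
    index→build: build black — skip
  index black
  parse gray
    parse→render: render black — skip
    clean gray
      scan gray
        scan→test: test is gray → back edge
Back edge closes the cycle test → parse → clean → scan → test; its vertices are {scan, test, clean, parse}.

scan, test, clean, parse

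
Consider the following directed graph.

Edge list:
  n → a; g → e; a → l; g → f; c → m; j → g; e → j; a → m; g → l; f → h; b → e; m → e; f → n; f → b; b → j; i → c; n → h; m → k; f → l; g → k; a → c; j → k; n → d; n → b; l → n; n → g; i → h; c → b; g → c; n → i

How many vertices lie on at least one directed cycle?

11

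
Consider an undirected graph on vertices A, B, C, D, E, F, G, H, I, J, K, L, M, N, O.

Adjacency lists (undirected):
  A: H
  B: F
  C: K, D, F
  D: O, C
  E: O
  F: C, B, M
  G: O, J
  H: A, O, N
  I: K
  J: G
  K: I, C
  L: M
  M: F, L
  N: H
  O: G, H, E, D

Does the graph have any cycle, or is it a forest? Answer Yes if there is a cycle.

No

DFS, tracking each vertex's parent; an edge to a visited non-parent vertex closes a cycle.
Start from O:
visit O (parent –)
  visit G (parent O)
    G–O: parent, skip
    visit J (parent G)
      J–G: parent, skip
  visit H (parent O)
    visit A (parent H)
      A–H: parent, skip
    H–O: parent, skip
    visit N (parent H)
      N–H: parent, skip
  visit E (parent O)
    E–O: parent, skip
  visit D (parent O)
    D–O: parent, skip
    visit C (parent D)
      visit K (parent C)
        visit I (parent K)
          I–K: parent, skip
        K–C: parent, skip
      C–D: parent, skip
      visit F (parent C)
        F–C: parent, skip
        visit B (parent F)
          B–F: parent, skip
        visit M (parent F)
          M–F: parent, skip
          visit L (parent M)
            L–M: parent, skip
No non-parent visited neighbor found — the graph is a forest.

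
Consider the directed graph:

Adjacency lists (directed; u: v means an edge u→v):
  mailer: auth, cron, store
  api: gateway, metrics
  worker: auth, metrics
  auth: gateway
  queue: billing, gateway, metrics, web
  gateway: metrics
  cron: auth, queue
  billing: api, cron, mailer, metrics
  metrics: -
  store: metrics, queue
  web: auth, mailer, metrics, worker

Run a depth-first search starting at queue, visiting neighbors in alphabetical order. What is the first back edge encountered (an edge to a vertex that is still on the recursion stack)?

cron→queue

DFS from queue (visiting neighbors in alphabetical order); mark gray on enter, black on exit:
queue gray
  billing gray
    api gray
      gateway gray
        metrics gray
        metrics black
      gateway black
      api→metrics: metrics black — skip
    api black
    cron gray
      auth gray
        auth→gateway: gateway black — skip
      auth black
      cron→queue: queue is gray → back edge
First back edge: cron → queue.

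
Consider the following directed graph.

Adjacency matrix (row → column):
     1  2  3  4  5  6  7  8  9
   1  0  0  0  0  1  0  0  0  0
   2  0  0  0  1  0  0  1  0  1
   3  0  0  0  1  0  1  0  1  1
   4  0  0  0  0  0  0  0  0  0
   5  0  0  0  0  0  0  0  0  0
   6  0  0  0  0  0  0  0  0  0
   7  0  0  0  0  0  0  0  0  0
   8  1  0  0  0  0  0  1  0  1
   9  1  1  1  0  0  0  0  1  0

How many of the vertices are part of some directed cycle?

4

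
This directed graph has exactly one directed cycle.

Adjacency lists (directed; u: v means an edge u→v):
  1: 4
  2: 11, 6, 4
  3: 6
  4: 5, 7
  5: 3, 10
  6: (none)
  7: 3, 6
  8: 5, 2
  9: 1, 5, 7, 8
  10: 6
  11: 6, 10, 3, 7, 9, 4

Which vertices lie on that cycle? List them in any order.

2, 8, 9, 11

DFS with gray/black marking from 9:
9 gray
  1 gray
    4 gray
      5 gray
        3 gray
          6 gray
          6 black
        3 black
        10 gray
          10→6: 6 black — skip
        10 black
      5 black
      7 gray
        7→3: 3 black — skip
        7→6: 6 black — skip
      7 black
    4 black
  1 black
  9→5: 5 black — skip
  9→7: 7 black — skip
  8 gray
    8→5: 5 black — skip
    2 gray
      11 gray
        11→6: 6 black — skip
        11→10: 10 black — skip
        11→3: 3 black — skip
        11→7: 7 black — skip
        11→9: 9 is gray → back edge
Back edge closes the cycle 9 → 8 → 2 → 11 → 9; its vertices are {2, 8, 9, 11}.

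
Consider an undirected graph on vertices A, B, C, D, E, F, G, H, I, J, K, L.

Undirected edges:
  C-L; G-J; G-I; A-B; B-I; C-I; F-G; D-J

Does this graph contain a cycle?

No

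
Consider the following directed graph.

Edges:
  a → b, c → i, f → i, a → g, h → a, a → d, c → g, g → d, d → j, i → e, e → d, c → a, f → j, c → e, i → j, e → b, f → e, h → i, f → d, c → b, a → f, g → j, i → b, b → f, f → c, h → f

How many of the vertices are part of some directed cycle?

6

A vertex is on a directed cycle iff it belongs to a strongly connected component of size ≥ 2 (or has a self-loop).
The vertices on cycles are {a, b, c, e, f, i} — 6 in total.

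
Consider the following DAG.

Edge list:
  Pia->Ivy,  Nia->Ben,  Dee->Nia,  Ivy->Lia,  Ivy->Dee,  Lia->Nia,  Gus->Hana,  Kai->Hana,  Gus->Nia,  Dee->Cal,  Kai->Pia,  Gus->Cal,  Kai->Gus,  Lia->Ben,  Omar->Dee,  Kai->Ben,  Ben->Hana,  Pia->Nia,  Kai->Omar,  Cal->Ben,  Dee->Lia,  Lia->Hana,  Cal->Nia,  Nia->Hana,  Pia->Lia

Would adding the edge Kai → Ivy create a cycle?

No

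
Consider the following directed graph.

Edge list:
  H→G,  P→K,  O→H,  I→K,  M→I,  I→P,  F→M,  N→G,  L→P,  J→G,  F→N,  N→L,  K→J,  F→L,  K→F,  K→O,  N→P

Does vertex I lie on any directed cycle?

I is on a cycle iff I can reach itself via ≥1 edge.
I → K → F → M → I — yes.

Yes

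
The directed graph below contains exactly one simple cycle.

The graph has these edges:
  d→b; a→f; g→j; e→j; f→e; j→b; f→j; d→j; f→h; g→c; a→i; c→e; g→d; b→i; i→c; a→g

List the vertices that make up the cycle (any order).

DFS with gray/black marking from e:
e gray
  j gray
    b gray
      i gray
        c gray
          c→e: e is gray → back edge
Back edge closes the cycle e → j → b → i → c → e; its vertices are {b, c, e, i, j}.

b, c, e, i, j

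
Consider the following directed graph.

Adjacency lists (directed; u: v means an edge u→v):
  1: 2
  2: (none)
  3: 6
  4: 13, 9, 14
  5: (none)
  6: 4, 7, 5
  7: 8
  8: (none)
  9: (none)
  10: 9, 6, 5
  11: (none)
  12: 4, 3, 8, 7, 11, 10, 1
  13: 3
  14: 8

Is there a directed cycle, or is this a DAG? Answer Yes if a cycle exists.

DFS with white/gray/black marking, starting from 8:
8 gray
8 black
1 gray
  2 gray
  2 black
1 black
3 gray
  6 gray
    4 gray
      13 gray
        13→3: 3 is gray → back edge
Back edge found, so a cycle exists: 3 → 6 → 4 → 13 → 3.

Yes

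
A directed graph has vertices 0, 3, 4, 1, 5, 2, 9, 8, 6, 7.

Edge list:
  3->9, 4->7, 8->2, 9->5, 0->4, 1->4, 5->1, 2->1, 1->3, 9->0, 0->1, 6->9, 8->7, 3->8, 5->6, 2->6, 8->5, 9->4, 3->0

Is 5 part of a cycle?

Yes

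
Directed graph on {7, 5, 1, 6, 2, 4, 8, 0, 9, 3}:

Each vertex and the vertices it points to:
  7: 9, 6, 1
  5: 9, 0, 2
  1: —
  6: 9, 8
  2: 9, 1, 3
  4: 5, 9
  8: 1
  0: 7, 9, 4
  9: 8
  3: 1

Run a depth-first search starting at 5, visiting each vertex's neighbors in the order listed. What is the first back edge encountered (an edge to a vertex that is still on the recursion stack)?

DFS from 5 (visiting each vertex's neighbors in the order listed); mark gray on enter, black on exit:
5 gray
  9 gray
    8 gray
      1 gray
      1 black
    8 black
  9 black
  0 gray
    7 gray
      7→9: 9 black — skip
      6 gray
        6→9: 9 black — skip
        6→8: 8 black — skip
      6 black
      7→1: 1 black — skip
    7 black
    0→9: 9 black — skip
    4 gray
      4→5: 5 is gray → back edge
First back edge: 4 → 5.

4->5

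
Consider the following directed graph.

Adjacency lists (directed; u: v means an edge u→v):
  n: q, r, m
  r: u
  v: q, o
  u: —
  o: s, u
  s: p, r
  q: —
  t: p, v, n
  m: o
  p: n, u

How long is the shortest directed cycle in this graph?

5

For each vertex v, BFS finds the shortest path from v back to v.
The shortest such closed walk is n → m → o → s → p → n, length 5.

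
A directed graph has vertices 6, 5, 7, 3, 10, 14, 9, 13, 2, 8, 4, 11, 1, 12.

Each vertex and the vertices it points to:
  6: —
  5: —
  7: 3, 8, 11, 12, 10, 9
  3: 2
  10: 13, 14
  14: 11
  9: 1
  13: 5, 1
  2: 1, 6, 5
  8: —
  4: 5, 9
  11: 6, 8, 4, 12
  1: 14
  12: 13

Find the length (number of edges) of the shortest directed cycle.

For each vertex v, BFS finds the shortest path from v back to v.
The shortest such closed walk is 11 → 12 → 13 → 1 → 14 → 11, length 5.

5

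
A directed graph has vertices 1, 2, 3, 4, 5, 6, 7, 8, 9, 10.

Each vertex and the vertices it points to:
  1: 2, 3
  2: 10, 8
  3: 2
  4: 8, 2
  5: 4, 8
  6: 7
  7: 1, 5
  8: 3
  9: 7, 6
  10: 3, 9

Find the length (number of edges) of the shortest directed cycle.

3

For each vertex v, BFS finds the shortest path from v back to v.
The shortest such closed walk is 10 → 3 → 2 → 10, length 3.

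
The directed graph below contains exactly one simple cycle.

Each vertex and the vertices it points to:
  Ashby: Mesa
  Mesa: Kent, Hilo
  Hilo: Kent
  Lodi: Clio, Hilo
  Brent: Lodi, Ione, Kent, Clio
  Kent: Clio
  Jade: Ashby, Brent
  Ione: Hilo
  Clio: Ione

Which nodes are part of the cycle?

DFS with gray/black marking from Clio:
Clio gray
  Ione gray
    Hilo gray
      Kent gray
        Kent→Clio: Clio is gray → back edge
Back edge closes the cycle Clio → Ione → Hilo → Kent → Clio; its vertices are {Clio, Hilo, Ione, Kent}.

Clio, Hilo, Ione, Kent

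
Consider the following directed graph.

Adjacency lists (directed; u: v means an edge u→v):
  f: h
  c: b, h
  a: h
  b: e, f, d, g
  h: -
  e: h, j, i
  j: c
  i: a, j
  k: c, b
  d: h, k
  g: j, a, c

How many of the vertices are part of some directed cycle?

8

A vertex is on a directed cycle iff it belongs to a strongly connected component of size ≥ 2 (or has a self-loop).
The vertices on cycles are {b, c, d, e, g, i, j, k} — 8 in total.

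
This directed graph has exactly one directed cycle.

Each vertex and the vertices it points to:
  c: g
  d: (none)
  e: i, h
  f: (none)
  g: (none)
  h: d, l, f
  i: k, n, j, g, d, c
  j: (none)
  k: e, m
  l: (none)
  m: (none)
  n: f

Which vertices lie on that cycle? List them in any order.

e, i, k

DFS with gray/black marking from i:
i gray
  k gray
    e gray
      e→i: i is gray → back edge
Back edge closes the cycle i → k → e → i; its vertices are {e, i, k}.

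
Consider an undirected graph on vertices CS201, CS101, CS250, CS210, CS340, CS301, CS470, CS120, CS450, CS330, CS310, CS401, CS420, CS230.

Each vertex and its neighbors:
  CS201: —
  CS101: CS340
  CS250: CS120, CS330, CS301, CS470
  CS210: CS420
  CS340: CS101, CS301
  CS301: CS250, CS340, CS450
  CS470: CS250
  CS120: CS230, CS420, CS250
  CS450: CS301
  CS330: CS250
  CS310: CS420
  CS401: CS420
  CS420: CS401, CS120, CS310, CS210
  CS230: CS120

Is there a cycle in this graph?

No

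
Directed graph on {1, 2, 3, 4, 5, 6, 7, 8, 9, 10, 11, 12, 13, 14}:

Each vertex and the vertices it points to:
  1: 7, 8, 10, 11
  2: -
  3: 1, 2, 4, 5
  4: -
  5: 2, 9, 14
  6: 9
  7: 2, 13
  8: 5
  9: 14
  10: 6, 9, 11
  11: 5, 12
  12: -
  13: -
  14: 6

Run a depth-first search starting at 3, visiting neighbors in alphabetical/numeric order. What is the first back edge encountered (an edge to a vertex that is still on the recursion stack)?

DFS from 3 (visiting neighbors in alphabetical/numeric order); mark gray on enter, black on exit:
3 gray
  1 gray
    7 gray
      2 gray
      2 black
      13 gray
      13 black
    7 black
    8 gray
      5 gray
        5→2: 2 black — skip
        9 gray
          14 gray
            6 gray
              6→9: 9 is gray → back edge
First back edge: 6 → 9.

6->9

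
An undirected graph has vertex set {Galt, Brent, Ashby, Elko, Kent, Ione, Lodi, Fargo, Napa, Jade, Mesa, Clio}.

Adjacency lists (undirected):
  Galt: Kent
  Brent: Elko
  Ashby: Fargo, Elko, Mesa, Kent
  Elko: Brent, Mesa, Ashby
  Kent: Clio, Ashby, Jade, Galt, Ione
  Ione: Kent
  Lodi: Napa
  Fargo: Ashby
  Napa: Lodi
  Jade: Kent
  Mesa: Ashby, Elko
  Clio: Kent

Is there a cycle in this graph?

Yes

DFS, tracking each vertex's parent; an edge to a visited non-parent vertex closes a cycle.
Start from Fargo:
visit Fargo (parent –)
  visit Ashby (parent Fargo)
    Ashby–Fargo: parent, skip
    visit Elko (parent Ashby)
      visit Brent (parent Elko)
        Brent–Elko: parent, skip
      visit Mesa (parent Elko)
        Mesa–Ashby: Ashby visited and ≠ parent → cycle
Cycle: Ashby – Elko – Mesa – Ashby.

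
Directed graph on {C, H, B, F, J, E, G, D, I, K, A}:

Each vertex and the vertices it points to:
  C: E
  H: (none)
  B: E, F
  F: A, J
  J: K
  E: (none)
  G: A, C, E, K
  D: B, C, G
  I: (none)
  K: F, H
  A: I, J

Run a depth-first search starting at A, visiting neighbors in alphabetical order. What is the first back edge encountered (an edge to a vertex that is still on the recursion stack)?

DFS from A (visiting neighbors in alphabetical order); mark gray on enter, black on exit:
A gray
  I gray
  I black
  J gray
    K gray
      F gray
        F→A: A is gray → back edge
First back edge: F → A.

F→A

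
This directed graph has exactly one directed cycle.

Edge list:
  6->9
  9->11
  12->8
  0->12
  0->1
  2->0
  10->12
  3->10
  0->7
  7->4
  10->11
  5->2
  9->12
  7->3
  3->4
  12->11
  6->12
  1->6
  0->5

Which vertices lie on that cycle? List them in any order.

DFS with gray/black marking from 0:
0 gray
  12 gray
    8 gray
    8 black
    11 gray
    11 black
  12 black
  7 gray
    3 gray
      4 gray
      4 black
      10 gray
        10→12: 12 black — skip
        10→11: 11 black — skip
      10 black
    3 black
    7→4: 4 black — skip
  7 black
  5 gray
    2 gray
      2→0: 0 is gray → back edge
Back edge closes the cycle 0 → 5 → 2 → 0; its vertices are {0, 2, 5}.

0, 2, 5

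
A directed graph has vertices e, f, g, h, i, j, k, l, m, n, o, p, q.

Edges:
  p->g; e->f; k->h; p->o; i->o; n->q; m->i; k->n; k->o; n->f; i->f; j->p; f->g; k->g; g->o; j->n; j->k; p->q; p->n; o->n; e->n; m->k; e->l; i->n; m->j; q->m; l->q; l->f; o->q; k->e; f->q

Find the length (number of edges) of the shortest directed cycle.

For each vertex v, BFS finds the shortest path from v back to v.
The shortest such closed walk is m → j → p → q → m, length 4.

4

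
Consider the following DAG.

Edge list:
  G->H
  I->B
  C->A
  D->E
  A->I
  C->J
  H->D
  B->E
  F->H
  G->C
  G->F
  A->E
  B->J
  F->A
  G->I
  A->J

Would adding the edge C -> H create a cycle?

No

Adding C→H creates a cycle iff H can already reach C.
Explore from H: no path reaches C. The graph stays acyclic.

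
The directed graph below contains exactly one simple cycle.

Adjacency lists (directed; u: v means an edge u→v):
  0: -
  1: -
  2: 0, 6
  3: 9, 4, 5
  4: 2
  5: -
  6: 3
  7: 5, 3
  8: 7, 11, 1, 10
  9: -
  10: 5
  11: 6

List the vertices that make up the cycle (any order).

2, 3, 4, 6

DFS with gray/black marking from 3:
3 gray
  9 gray
  9 black
  4 gray
    2 gray
      0 gray
      0 black
      6 gray
        6→3: 3 is gray → back edge
Back edge closes the cycle 3 → 4 → 2 → 6 → 3; its vertices are {2, 3, 4, 6}.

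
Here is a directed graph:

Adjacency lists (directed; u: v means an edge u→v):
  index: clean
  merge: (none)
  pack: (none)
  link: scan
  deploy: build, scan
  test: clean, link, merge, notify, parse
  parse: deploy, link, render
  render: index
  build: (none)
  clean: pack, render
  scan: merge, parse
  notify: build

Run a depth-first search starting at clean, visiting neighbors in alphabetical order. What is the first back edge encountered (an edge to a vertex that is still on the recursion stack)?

index→clean

DFS from clean (visiting neighbors in alphabetical order); mark gray on enter, black on exit:
clean gray
  pack gray
  pack black
  render gray
    index gray
      index→clean: clean is gray → back edge
First back edge: index → clean.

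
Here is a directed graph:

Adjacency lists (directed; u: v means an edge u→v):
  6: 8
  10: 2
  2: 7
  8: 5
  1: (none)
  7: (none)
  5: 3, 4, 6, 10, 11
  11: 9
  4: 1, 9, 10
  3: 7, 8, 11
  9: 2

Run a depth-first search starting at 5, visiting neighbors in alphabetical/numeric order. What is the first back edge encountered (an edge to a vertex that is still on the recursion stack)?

DFS from 5 (visiting neighbors in alphabetical/numeric order); mark gray on enter, black on exit:
5 gray
  3 gray
    7 gray
    7 black
    8 gray
      8→5: 5 is gray → back edge
First back edge: 8 → 5.

8->5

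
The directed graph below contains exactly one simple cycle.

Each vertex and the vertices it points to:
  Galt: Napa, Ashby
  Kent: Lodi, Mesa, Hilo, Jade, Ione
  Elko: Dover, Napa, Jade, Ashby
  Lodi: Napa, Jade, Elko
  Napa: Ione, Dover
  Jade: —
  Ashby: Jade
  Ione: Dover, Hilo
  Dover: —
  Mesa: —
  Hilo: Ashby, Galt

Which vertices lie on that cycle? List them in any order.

Galt, Hilo, Ione, Napa

DFS with gray/black marking from Hilo:
Hilo gray
  Ashby gray
    Jade gray
    Jade black
  Ashby black
  Galt gray
    Napa gray
      Ione gray
        Dover gray
        Dover black
        Ione→Hilo: Hilo is gray → back edge
Back edge closes the cycle Hilo → Galt → Napa → Ione → Hilo; its vertices are {Galt, Hilo, Ione, Napa}.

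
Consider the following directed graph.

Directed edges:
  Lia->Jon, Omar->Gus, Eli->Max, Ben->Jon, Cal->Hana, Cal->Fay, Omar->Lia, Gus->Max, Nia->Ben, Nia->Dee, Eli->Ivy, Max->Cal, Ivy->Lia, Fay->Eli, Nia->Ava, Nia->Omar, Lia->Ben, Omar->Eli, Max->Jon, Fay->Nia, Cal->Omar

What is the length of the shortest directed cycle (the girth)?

4

For each vertex v, BFS finds the shortest path from v back to v.
The shortest such closed walk is Cal → Fay → Eli → Max → Cal, length 4.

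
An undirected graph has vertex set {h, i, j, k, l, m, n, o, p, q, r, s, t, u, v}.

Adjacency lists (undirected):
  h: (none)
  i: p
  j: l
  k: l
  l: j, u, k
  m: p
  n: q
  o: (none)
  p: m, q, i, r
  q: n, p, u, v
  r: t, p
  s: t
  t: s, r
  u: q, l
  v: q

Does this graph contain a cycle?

DFS, tracking each vertex's parent; an edge to a visited non-parent vertex closes a cycle.
Start from l:
visit l (parent –)
  visit j (parent l)
    j–l: parent, skip
  visit u (parent l)
    visit q (parent u)
      visit n (parent q)
        n–q: parent, skip
      visit p (parent q)
        visit m (parent p)
          m–p: parent, skip
        p–q: parent, skip
        visit i (parent p)
          i–p: parent, skip
        visit r (parent p)
          visit t (parent r)
            visit s (parent t)
              s–t: parent, skip
            t–r: parent, skip
          r–p: parent, skip
      q–u: parent, skip
      visit v (parent q)
        v–q: parent, skip
    u–l: parent, skip
  visit k (parent l)
    k–l: parent, skip
visit h (parent –)
visit o (parent –)
No non-parent visited neighbor found — the graph is a forest.

No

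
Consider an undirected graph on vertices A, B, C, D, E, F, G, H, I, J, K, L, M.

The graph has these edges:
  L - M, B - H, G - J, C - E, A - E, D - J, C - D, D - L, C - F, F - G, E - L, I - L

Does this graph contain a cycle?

Yes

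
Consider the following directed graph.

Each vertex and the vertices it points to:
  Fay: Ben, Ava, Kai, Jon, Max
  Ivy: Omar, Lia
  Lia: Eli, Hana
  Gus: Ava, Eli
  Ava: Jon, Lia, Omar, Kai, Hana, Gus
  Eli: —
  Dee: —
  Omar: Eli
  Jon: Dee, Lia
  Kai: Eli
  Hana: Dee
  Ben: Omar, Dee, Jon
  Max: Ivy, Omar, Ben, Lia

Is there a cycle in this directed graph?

DFS with white/gray/black marking, starting from Eli:
Eli gray
Eli black
Fay gray
  Ben gray
    Omar gray
      Omar→Eli: Eli black — skip
    Omar black
    Dee gray
    Dee black
    Jon gray
      Jon→Dee: Dee black — skip
      Lia gray
        Lia→Eli: Eli black — skip
        Hana gray
          Hana→Dee: Dee black — skip
        Hana black
      Lia black
    Jon black
  Ben black
  Ava gray
    Ava→Jon: Jon black — skip
    Ava→Lia: Lia black — skip
    Ava→Omar: Omar black — skip
    Kai gray
      Kai→Eli: Eli black — skip
    Kai black
    Ava→Hana: Hana black — skip
    Gus gray
      Gus→Ava: Ava is gray → back edge
Back edge found, so a cycle exists: Ava → Gus → Ava.

Yes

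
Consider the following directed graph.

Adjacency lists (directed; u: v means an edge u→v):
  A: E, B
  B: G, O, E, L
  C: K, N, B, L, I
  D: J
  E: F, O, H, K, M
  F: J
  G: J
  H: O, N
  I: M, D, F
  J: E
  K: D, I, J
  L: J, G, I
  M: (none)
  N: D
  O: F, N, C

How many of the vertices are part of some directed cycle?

A vertex is on a directed cycle iff it belongs to a strongly connected component of size ≥ 2 (or has a self-loop).
The vertices on cycles are {B, C, D, E, F, G, H, I, J, K, L, N, O} — 13 in total.

13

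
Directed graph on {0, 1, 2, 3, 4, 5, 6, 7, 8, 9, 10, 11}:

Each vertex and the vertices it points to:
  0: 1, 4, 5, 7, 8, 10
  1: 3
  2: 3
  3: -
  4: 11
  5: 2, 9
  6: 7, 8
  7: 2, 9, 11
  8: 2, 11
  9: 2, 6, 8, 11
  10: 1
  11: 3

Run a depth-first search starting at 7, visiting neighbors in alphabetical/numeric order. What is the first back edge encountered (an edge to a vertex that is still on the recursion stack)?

DFS from 7 (visiting neighbors in alphabetical/numeric order); mark gray on enter, black on exit:
7 gray
  2 gray
    3 gray
    3 black
  2 black
  9 gray
    9→2: 2 black — skip
    6 gray
      6→7: 7 is gray → back edge
First back edge: 6 → 7.

6->7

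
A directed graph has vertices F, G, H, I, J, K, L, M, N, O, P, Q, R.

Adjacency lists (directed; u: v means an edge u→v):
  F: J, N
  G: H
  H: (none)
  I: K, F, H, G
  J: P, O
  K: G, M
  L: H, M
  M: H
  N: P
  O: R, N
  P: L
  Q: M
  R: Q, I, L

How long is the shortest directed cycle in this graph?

For each vertex v, BFS finds the shortest path from v back to v.
The shortest such closed walk is I → F → J → O → R → I, length 5.

5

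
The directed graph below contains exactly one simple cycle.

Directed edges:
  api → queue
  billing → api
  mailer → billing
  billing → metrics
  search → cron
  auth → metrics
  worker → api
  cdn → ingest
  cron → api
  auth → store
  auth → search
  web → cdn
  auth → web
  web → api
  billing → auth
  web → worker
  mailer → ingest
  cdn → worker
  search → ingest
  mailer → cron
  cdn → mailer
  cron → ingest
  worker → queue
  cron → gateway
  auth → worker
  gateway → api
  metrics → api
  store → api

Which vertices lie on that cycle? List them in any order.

cdn, web, auth, mailer, billing

DFS with gray/black marking from auth:
auth gray
  worker gray
    queue gray
    queue black
    api gray
      api→queue: queue black — skip
    api black
  worker black
  search gray
    ingest gray
    ingest black
    cron gray
      cron→ingest: ingest black — skip
      gateway gray
        gateway→api: api black — skip
      gateway black
      cron→api: api black — skip
    cron black
  search black
  metrics gray
    metrics→api: api black — skip
  metrics black
  web gray
    web→worker: worker black — skip
    cdn gray
      cdn→worker: worker black — skip
      cdn→ingest: ingest black — skip
      mailer gray
        mailer→ingest: ingest black — skip
        billing gray
          billing→api: api black — skip
          billing→metrics: metrics black — skip
          billing→auth: auth is gray → back edge
Back edge closes the cycle auth → web → cdn → mailer → billing → auth; its vertices are {cdn, web, auth, mailer, billing}.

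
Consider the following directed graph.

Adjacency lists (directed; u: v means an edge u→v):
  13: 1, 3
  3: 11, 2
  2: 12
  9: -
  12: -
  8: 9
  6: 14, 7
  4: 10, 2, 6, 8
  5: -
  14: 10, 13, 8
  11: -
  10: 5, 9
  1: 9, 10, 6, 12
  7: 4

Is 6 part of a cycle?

Yes

6 is on a cycle iff 6 can reach itself via ≥1 edge.
6 → 7 → 4 → 6 — yes.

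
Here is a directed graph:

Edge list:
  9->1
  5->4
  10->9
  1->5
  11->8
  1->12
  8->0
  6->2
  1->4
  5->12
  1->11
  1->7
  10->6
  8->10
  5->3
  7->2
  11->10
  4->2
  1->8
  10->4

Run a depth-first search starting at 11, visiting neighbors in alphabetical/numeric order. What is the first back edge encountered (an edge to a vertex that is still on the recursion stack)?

1→8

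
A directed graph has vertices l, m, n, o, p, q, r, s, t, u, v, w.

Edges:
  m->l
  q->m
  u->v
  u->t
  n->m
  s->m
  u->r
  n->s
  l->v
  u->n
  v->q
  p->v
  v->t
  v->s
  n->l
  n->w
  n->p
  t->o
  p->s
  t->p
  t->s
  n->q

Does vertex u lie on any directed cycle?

No

u lies on a cycle iff there is a path from u back to itself.
Exploring from u, it never reaches itself; equivalently, its strongly connected component is a singleton.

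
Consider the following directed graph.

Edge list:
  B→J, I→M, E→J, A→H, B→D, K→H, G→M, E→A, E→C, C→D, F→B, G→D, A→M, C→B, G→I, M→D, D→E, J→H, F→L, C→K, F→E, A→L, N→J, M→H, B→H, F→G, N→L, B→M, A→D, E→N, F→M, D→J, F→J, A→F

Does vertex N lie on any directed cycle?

No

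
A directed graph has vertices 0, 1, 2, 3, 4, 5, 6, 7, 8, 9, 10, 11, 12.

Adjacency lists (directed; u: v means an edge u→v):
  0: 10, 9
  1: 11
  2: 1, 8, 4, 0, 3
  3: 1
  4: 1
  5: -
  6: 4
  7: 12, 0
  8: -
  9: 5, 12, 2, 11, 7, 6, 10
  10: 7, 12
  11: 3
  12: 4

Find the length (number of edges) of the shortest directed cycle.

For each vertex v, BFS finds the shortest path from v back to v.
The shortest such closed walk is 9 → 2 → 0 → 9, length 3.

3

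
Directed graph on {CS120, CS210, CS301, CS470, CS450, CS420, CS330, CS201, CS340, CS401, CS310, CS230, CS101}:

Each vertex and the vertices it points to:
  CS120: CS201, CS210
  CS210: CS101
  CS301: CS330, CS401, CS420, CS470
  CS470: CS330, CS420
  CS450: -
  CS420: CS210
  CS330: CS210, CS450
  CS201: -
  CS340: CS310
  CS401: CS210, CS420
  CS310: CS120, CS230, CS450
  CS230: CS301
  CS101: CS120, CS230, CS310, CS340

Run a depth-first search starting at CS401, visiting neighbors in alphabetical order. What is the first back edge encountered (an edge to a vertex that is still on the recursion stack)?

CS120→CS210

DFS from CS401 (visiting neighbors in alphabetical order); mark gray on enter, black on exit:
CS401 gray
  CS210 gray
    CS101 gray
      CS120 gray
        CS201 gray
        CS201 black
        CS120→CS210: CS210 is gray → back edge
First back edge: CS120 → CS210.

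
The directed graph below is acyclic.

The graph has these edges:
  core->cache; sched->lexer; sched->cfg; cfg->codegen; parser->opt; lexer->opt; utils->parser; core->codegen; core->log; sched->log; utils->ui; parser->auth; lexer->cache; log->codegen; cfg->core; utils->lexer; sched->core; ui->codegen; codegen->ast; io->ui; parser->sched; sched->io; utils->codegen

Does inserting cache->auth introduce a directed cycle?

No

Adding cache→auth creates a cycle iff auth can already reach cache.
Explore from auth: no path reaches cache. The graph stays acyclic.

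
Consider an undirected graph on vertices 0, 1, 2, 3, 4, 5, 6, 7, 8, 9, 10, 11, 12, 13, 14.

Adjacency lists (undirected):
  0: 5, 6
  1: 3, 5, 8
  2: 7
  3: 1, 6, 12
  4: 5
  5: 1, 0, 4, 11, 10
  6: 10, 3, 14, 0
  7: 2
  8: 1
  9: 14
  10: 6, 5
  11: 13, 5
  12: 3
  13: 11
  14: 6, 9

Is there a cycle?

Yes

DFS, tracking each vertex's parent; an edge to a visited non-parent vertex closes a cycle.
Start from 3:
visit 3 (parent –)
  visit 1 (parent 3)
    1–3: parent, skip
    visit 5 (parent 1)
      5–1: parent, skip
      visit 0 (parent 5)
        0–5: parent, skip
        visit 6 (parent 0)
          visit 10 (parent 6)
            10–6: parent, skip
            10–5: 5 visited and ≠ parent → cycle
Cycle: 5 – 0 – 6 – 10 – 5.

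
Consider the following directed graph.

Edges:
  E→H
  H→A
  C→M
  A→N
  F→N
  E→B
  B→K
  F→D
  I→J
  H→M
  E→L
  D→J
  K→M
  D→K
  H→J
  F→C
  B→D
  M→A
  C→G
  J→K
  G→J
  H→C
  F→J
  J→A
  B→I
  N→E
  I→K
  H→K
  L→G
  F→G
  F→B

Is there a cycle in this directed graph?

Yes

DFS with white/gray/black marking, starting from N:
N gray
  E gray
    L gray
      G gray
        J gray
          A gray
            A→N: N is gray → back edge
Back edge found, so a cycle exists: N → E → L → G → J → A → N.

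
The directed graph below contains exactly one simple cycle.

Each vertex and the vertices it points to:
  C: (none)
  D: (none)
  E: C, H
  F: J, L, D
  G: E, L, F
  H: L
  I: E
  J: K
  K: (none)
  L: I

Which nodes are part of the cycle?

DFS with gray/black marking from E:
E gray
  C gray
  C black
  H gray
    L gray
      I gray
        I→E: E is gray → back edge
Back edge closes the cycle E → H → L → I → E; its vertices are {E, H, I, L}.

E, H, I, L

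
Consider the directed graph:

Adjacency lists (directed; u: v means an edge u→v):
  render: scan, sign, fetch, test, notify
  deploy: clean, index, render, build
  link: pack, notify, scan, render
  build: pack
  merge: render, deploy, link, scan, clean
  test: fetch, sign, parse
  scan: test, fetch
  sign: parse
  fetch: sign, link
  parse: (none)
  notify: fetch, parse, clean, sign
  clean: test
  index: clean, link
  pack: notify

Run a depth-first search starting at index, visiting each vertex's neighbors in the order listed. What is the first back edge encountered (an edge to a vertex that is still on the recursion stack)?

notify→fetch

DFS from index (visiting each vertex's neighbors in the order listed); mark gray on enter, black on exit:
index gray
  clean gray
    test gray
      fetch gray
        sign gray
          parse gray
          parse black
        sign black
        link gray
          pack gray
            notify gray
              notify→fetch: fetch is gray → back edge
First back edge: notify → fetch.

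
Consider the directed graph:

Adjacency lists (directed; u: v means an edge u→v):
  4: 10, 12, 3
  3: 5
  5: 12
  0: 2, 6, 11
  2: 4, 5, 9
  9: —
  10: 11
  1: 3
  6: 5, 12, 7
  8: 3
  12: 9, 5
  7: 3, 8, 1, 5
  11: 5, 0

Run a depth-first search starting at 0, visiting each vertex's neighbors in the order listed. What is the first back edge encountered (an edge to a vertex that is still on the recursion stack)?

DFS from 0 (visiting each vertex's neighbors in the order listed); mark gray on enter, black on exit:
0 gray
  2 gray
    4 gray
      10 gray
        11 gray
          5 gray
            12 gray
              9 gray
              9 black
              12→5: 5 is gray → back edge
First back edge: 12 → 5.

12->5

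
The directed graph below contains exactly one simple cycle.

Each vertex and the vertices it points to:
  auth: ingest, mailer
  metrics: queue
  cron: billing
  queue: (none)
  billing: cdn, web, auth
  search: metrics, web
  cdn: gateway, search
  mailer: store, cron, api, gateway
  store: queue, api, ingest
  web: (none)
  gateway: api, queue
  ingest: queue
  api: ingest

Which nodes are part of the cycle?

DFS with gray/black marking from billing:
billing gray
  cdn gray
    gateway gray
      api gray
        ingest gray
          queue gray
          queue black
        ingest black
      api black
      gateway→queue: queue black — skip
    gateway black
    search gray
      metrics gray
        metrics→queue: queue black — skip
      metrics black
      web gray
      web black
    search black
  cdn black
  billing→web: web black — skip
  auth gray
    auth→ingest: ingest black — skip
    mailer gray
      store gray
        store→queue: queue black — skip
        store→api: api black — skip
        store→ingest: ingest black — skip
      store black
      cron gray
        cron→billing: billing is gray → back edge
Back edge closes the cycle billing → auth → mailer → cron → billing; its vertices are {auth, cron, mailer, billing}.

auth, cron, mailer, billing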